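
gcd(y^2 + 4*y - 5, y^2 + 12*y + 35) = y + 5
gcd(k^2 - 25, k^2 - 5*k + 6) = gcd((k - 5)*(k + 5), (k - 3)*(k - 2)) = 1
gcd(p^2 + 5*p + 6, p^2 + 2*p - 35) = 1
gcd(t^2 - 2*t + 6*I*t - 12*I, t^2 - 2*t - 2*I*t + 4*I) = t - 2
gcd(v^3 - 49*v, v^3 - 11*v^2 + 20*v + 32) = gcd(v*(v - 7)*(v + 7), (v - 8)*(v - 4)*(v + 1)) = 1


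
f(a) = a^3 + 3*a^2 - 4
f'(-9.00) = 189.00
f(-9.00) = -490.00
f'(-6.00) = 72.00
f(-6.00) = -112.00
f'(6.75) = 177.19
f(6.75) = 440.23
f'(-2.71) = 5.77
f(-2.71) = -1.87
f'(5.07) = 107.53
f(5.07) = 203.44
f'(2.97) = 44.28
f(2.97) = 48.66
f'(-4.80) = 40.32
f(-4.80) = -45.47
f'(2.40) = 31.68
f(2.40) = 27.10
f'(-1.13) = -2.95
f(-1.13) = -1.61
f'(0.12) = 0.76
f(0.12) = -3.96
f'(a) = 3*a^2 + 6*a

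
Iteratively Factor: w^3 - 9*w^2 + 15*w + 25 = (w + 1)*(w^2 - 10*w + 25) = (w - 5)*(w + 1)*(w - 5)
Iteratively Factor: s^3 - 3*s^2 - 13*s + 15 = (s - 1)*(s^2 - 2*s - 15) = (s - 5)*(s - 1)*(s + 3)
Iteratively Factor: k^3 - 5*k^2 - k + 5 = (k + 1)*(k^2 - 6*k + 5) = (k - 1)*(k + 1)*(k - 5)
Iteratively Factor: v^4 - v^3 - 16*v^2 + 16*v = (v - 4)*(v^3 + 3*v^2 - 4*v) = (v - 4)*(v + 4)*(v^2 - v) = (v - 4)*(v - 1)*(v + 4)*(v)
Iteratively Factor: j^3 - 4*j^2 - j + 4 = (j + 1)*(j^2 - 5*j + 4) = (j - 1)*(j + 1)*(j - 4)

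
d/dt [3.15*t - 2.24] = 3.15000000000000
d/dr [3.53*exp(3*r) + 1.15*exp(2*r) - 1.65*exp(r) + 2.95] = (10.59*exp(2*r) + 2.3*exp(r) - 1.65)*exp(r)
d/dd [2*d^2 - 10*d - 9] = 4*d - 10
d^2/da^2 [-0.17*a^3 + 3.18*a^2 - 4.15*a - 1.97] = 6.36 - 1.02*a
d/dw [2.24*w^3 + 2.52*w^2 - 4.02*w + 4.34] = 6.72*w^2 + 5.04*w - 4.02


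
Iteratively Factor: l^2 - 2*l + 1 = (l - 1)*(l - 1)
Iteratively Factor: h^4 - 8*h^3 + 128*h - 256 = (h - 4)*(h^3 - 4*h^2 - 16*h + 64) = (h - 4)^2*(h^2 - 16) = (h - 4)^3*(h + 4)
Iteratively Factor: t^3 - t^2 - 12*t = (t - 4)*(t^2 + 3*t) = (t - 4)*(t + 3)*(t)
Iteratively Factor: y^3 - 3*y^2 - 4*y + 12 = (y - 3)*(y^2 - 4) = (y - 3)*(y + 2)*(y - 2)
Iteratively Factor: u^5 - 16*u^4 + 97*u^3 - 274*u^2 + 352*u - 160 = (u - 1)*(u^4 - 15*u^3 + 82*u^2 - 192*u + 160) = (u - 4)*(u - 1)*(u^3 - 11*u^2 + 38*u - 40) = (u - 5)*(u - 4)*(u - 1)*(u^2 - 6*u + 8) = (u - 5)*(u - 4)*(u - 2)*(u - 1)*(u - 4)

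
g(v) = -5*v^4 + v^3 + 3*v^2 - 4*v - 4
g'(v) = -20*v^3 + 3*v^2 + 6*v - 4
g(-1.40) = -14.47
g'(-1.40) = 48.36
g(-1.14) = -5.47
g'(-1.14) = 22.69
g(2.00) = -72.00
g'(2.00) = -140.00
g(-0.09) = -3.62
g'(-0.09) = -4.50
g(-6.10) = -7017.87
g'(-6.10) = 4610.65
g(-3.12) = -466.48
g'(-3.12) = 613.91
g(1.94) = -63.99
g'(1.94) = -127.10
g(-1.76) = -41.09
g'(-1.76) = 103.77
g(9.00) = -31873.00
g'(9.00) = -14287.00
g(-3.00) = -397.00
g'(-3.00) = 545.00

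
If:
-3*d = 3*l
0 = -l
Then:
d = 0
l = 0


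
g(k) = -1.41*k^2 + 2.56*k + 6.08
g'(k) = 2.56 - 2.82*k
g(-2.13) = -5.77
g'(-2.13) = 8.57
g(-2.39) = -8.09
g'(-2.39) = 9.30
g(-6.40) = -68.06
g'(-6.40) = 20.61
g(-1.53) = -1.14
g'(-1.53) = 6.87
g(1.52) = 6.71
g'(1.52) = -1.73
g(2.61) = 3.16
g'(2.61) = -4.80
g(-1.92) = -4.03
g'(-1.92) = 7.97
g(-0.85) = 2.89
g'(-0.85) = 4.96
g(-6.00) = -60.04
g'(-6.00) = 19.48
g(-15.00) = -349.57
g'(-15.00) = 44.86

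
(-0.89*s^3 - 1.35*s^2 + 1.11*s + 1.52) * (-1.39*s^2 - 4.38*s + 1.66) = 1.2371*s^5 + 5.7747*s^4 + 2.8927*s^3 - 9.2156*s^2 - 4.815*s + 2.5232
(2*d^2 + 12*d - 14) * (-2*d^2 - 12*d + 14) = -4*d^4 - 48*d^3 - 88*d^2 + 336*d - 196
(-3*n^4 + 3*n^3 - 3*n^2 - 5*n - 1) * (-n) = 3*n^5 - 3*n^4 + 3*n^3 + 5*n^2 + n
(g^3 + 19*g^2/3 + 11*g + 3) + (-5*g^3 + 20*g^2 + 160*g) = -4*g^3 + 79*g^2/3 + 171*g + 3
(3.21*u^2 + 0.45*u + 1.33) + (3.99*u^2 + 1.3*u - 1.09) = 7.2*u^2 + 1.75*u + 0.24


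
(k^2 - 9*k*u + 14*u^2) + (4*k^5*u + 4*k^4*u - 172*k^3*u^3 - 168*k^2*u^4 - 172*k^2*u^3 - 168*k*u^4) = 4*k^5*u + 4*k^4*u - 172*k^3*u^3 - 168*k^2*u^4 - 172*k^2*u^3 + k^2 - 168*k*u^4 - 9*k*u + 14*u^2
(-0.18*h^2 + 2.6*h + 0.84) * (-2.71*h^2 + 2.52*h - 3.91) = 0.4878*h^4 - 7.4996*h^3 + 4.9794*h^2 - 8.0492*h - 3.2844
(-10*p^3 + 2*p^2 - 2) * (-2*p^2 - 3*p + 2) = 20*p^5 + 26*p^4 - 26*p^3 + 8*p^2 + 6*p - 4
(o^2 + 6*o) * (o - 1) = o^3 + 5*o^2 - 6*o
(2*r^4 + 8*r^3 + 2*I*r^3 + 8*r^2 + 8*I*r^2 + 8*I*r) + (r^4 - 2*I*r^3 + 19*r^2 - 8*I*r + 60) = 3*r^4 + 8*r^3 + 27*r^2 + 8*I*r^2 + 60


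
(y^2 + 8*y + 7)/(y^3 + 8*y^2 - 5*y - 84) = (y + 1)/(y^2 + y - 12)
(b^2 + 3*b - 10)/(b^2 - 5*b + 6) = (b + 5)/(b - 3)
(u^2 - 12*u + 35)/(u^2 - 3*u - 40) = (-u^2 + 12*u - 35)/(-u^2 + 3*u + 40)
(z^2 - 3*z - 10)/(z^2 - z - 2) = (-z^2 + 3*z + 10)/(-z^2 + z + 2)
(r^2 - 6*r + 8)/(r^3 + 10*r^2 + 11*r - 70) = (r - 4)/(r^2 + 12*r + 35)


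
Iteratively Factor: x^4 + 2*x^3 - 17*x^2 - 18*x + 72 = (x - 3)*(x^3 + 5*x^2 - 2*x - 24) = (x - 3)*(x + 4)*(x^2 + x - 6) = (x - 3)*(x - 2)*(x + 4)*(x + 3)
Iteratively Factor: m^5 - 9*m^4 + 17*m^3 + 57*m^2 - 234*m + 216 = (m - 3)*(m^4 - 6*m^3 - m^2 + 54*m - 72) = (m - 3)^2*(m^3 - 3*m^2 - 10*m + 24) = (m - 4)*(m - 3)^2*(m^2 + m - 6) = (m - 4)*(m - 3)^2*(m - 2)*(m + 3)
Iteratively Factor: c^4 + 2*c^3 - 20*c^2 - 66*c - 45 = (c - 5)*(c^3 + 7*c^2 + 15*c + 9) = (c - 5)*(c + 1)*(c^2 + 6*c + 9) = (c - 5)*(c + 1)*(c + 3)*(c + 3)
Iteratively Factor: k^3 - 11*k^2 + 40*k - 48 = (k - 3)*(k^2 - 8*k + 16) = (k - 4)*(k - 3)*(k - 4)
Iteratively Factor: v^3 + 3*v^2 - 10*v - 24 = (v + 4)*(v^2 - v - 6) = (v - 3)*(v + 4)*(v + 2)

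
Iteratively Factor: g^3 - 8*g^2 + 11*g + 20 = (g - 5)*(g^2 - 3*g - 4) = (g - 5)*(g - 4)*(g + 1)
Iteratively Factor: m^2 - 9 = (m + 3)*(m - 3)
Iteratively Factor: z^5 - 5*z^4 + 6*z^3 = (z)*(z^4 - 5*z^3 + 6*z^2) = z^2*(z^3 - 5*z^2 + 6*z) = z^3*(z^2 - 5*z + 6) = z^3*(z - 3)*(z - 2)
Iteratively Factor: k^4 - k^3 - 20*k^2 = (k)*(k^3 - k^2 - 20*k) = k*(k + 4)*(k^2 - 5*k) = k^2*(k + 4)*(k - 5)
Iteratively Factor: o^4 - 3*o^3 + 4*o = (o)*(o^3 - 3*o^2 + 4) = o*(o - 2)*(o^2 - o - 2) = o*(o - 2)^2*(o + 1)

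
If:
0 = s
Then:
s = 0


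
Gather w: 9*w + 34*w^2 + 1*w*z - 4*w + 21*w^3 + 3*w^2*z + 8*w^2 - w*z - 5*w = 21*w^3 + w^2*(3*z + 42)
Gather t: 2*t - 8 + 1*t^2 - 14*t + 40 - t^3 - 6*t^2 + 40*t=-t^3 - 5*t^2 + 28*t + 32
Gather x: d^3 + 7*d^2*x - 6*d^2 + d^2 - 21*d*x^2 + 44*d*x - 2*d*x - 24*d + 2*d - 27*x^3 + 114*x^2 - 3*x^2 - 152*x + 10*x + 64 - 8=d^3 - 5*d^2 - 22*d - 27*x^3 + x^2*(111 - 21*d) + x*(7*d^2 + 42*d - 142) + 56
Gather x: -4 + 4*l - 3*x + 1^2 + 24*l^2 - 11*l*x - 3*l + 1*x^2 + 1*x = 24*l^2 + l + x^2 + x*(-11*l - 2) - 3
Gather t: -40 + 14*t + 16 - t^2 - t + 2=-t^2 + 13*t - 22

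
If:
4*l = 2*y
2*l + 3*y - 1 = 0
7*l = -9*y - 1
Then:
No Solution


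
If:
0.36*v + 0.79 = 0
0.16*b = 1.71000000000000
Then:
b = 10.69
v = -2.19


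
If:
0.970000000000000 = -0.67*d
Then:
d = -1.45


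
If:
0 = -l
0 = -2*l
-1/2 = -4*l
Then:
No Solution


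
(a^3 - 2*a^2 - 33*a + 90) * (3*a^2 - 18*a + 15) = 3*a^5 - 24*a^4 - 48*a^3 + 834*a^2 - 2115*a + 1350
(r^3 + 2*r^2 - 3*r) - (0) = r^3 + 2*r^2 - 3*r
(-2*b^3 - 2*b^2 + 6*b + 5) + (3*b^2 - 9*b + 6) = -2*b^3 + b^2 - 3*b + 11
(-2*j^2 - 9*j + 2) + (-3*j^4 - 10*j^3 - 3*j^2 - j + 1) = -3*j^4 - 10*j^3 - 5*j^2 - 10*j + 3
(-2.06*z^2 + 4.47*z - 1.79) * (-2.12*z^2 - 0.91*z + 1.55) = 4.3672*z^4 - 7.6018*z^3 - 3.4659*z^2 + 8.5574*z - 2.7745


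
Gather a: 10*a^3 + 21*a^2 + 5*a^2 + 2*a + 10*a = 10*a^3 + 26*a^2 + 12*a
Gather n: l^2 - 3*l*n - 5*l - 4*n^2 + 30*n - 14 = l^2 - 5*l - 4*n^2 + n*(30 - 3*l) - 14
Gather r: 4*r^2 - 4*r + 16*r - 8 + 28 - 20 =4*r^2 + 12*r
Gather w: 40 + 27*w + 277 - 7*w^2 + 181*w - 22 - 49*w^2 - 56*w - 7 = -56*w^2 + 152*w + 288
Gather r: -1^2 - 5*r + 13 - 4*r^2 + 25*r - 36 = -4*r^2 + 20*r - 24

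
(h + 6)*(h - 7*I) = h^2 + 6*h - 7*I*h - 42*I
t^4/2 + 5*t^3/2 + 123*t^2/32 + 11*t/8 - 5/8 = (t/2 + 1)*(t - 1/4)*(t + 5/4)*(t + 2)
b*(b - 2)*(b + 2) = b^3 - 4*b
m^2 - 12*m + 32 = (m - 8)*(m - 4)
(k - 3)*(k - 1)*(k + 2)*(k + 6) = k^4 + 4*k^3 - 17*k^2 - 24*k + 36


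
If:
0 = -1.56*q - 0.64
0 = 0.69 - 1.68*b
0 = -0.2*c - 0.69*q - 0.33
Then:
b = 0.41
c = -0.23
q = -0.41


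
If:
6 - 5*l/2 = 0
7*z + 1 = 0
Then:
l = 12/5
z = -1/7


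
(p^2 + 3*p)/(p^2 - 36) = p*(p + 3)/(p^2 - 36)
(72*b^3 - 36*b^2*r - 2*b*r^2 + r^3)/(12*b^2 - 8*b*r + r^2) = 6*b + r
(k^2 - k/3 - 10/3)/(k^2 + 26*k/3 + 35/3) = (k - 2)/(k + 7)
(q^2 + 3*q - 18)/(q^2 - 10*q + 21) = (q + 6)/(q - 7)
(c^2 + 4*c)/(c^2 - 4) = c*(c + 4)/(c^2 - 4)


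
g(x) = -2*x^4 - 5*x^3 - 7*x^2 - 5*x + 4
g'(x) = -8*x^3 - 15*x^2 - 14*x - 5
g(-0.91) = 5.15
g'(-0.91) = 1.35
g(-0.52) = 5.26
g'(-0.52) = -0.65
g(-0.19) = 4.73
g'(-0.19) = -2.83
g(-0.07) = 4.32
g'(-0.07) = -4.09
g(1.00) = -15.00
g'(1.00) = -42.00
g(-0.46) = 5.22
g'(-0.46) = -0.96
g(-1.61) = 1.33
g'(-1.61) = 12.04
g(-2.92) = -62.00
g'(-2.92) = 107.16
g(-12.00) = -33776.00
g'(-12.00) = 11827.00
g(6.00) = -3950.00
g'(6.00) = -2357.00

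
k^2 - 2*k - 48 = (k - 8)*(k + 6)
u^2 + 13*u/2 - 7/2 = (u - 1/2)*(u + 7)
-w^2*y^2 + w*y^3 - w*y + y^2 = y*(-w + y)*(w*y + 1)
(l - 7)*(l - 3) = l^2 - 10*l + 21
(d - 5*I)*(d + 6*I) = d^2 + I*d + 30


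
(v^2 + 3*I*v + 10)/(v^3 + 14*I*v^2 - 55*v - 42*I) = (v^2 + 3*I*v + 10)/(v^3 + 14*I*v^2 - 55*v - 42*I)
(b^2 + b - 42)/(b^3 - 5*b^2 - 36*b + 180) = (b + 7)/(b^2 + b - 30)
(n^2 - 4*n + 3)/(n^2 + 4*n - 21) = (n - 1)/(n + 7)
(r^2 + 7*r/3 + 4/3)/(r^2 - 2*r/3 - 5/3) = (3*r + 4)/(3*r - 5)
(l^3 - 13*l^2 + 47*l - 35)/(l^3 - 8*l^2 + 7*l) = (l - 5)/l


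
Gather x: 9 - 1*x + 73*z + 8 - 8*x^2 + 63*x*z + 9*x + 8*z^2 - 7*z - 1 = -8*x^2 + x*(63*z + 8) + 8*z^2 + 66*z + 16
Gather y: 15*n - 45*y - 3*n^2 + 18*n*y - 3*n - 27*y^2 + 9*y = -3*n^2 + 12*n - 27*y^2 + y*(18*n - 36)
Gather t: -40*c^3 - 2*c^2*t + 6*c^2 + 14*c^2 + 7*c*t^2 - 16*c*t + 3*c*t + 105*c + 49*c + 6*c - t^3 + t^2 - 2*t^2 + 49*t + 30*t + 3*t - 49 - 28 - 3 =-40*c^3 + 20*c^2 + 160*c - t^3 + t^2*(7*c - 1) + t*(-2*c^2 - 13*c + 82) - 80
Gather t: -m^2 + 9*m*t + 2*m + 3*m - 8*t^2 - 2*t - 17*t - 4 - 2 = -m^2 + 5*m - 8*t^2 + t*(9*m - 19) - 6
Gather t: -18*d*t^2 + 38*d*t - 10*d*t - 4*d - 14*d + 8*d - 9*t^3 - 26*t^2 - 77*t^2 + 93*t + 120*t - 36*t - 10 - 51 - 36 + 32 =-10*d - 9*t^3 + t^2*(-18*d - 103) + t*(28*d + 177) - 65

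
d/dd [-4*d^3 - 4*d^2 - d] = -12*d^2 - 8*d - 1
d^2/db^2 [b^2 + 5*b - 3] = 2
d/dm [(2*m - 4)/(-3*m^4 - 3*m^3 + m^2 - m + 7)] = 2*(9*m^4 - 18*m^3 - 19*m^2 + 4*m + 5)/(9*m^8 + 18*m^7 + 3*m^6 - 35*m^4 - 44*m^3 + 15*m^2 - 14*m + 49)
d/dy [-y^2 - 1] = -2*y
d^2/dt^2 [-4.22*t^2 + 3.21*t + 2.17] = -8.44000000000000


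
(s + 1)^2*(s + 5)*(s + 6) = s^4 + 13*s^3 + 53*s^2 + 71*s + 30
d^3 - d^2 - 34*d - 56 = (d - 7)*(d + 2)*(d + 4)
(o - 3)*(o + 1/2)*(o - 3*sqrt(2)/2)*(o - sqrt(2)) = o^4 - 5*sqrt(2)*o^3/2 - 5*o^3/2 + 3*o^2/2 + 25*sqrt(2)*o^2/4 - 15*o/2 + 15*sqrt(2)*o/4 - 9/2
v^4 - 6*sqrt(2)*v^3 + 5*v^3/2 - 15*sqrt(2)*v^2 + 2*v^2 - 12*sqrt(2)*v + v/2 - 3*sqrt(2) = (v + 1/2)*(v + 1)^2*(v - 6*sqrt(2))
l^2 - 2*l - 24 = (l - 6)*(l + 4)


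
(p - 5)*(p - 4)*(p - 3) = p^3 - 12*p^2 + 47*p - 60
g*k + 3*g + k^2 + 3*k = (g + k)*(k + 3)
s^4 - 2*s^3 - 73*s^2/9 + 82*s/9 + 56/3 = (s - 3)*(s - 7/3)*(s + 4/3)*(s + 2)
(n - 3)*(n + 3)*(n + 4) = n^3 + 4*n^2 - 9*n - 36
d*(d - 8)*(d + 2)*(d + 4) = d^4 - 2*d^3 - 40*d^2 - 64*d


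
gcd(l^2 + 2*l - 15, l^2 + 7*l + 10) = l + 5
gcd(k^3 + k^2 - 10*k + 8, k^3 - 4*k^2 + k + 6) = k - 2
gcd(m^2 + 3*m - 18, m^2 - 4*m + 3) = m - 3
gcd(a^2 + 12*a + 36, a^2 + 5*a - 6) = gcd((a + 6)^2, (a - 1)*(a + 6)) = a + 6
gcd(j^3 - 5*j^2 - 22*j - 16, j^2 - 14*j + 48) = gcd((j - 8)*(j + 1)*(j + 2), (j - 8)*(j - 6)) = j - 8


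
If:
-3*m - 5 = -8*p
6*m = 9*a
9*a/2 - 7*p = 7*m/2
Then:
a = -14/15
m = -7/5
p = 1/10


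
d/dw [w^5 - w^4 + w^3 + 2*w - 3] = 5*w^4 - 4*w^3 + 3*w^2 + 2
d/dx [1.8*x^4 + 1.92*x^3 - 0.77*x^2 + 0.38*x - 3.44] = 7.2*x^3 + 5.76*x^2 - 1.54*x + 0.38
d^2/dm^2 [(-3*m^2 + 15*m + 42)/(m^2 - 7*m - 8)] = 12*(-m^3 + 9*m^2 - 87*m + 227)/(m^6 - 21*m^5 + 123*m^4 - 7*m^3 - 984*m^2 - 1344*m - 512)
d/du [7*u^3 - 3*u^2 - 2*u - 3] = 21*u^2 - 6*u - 2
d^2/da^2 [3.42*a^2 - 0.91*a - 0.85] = 6.84000000000000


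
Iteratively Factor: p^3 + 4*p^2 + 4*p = (p + 2)*(p^2 + 2*p) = p*(p + 2)*(p + 2)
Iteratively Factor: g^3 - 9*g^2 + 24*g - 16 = (g - 1)*(g^2 - 8*g + 16) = (g - 4)*(g - 1)*(g - 4)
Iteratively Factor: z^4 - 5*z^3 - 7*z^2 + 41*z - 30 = (z - 1)*(z^3 - 4*z^2 - 11*z + 30) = (z - 1)*(z + 3)*(z^2 - 7*z + 10) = (z - 5)*(z - 1)*(z + 3)*(z - 2)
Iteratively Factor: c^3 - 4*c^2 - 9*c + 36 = (c - 3)*(c^2 - c - 12) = (c - 4)*(c - 3)*(c + 3)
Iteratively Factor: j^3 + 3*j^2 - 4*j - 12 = (j - 2)*(j^2 + 5*j + 6) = (j - 2)*(j + 2)*(j + 3)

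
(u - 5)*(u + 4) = u^2 - u - 20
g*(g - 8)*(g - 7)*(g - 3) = g^4 - 18*g^3 + 101*g^2 - 168*g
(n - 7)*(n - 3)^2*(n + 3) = n^4 - 10*n^3 + 12*n^2 + 90*n - 189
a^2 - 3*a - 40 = (a - 8)*(a + 5)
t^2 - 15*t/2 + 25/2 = (t - 5)*(t - 5/2)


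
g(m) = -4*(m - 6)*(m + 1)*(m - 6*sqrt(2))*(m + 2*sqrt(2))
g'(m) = -4*(m - 6)*(m + 1)*(m - 6*sqrt(2)) - 4*(m - 6)*(m + 1)*(m + 2*sqrt(2)) - 4*(m - 6)*(m - 6*sqrt(2))*(m + 2*sqrt(2)) - 4*(m + 1)*(m - 6*sqrt(2))*(m + 2*sqrt(2)) = -16*m^3 + 60*m^2 + 48*sqrt(2)*m^2 - 160*sqrt(2)*m + 240*m - 480 - 96*sqrt(2)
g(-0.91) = -44.84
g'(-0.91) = -510.30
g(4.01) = -1220.47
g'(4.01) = 463.94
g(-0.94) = -29.65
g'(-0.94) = -502.38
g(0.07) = -619.06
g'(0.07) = -614.18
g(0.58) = -922.97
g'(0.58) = -567.91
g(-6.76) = -17621.18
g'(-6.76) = 10078.01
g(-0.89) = -55.09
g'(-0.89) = -515.41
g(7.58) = 510.94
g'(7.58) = -132.38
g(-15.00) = -336162.91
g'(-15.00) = 81951.85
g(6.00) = 0.00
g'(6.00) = 614.35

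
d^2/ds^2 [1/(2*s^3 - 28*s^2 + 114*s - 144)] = (6*s^2 - 76*s + 249)/(s^7 - 36*s^6 + 534*s^5 - 4220*s^4 + 19185*s^3 - 50328*s^2 + 70848*s - 41472)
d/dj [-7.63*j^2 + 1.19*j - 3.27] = 1.19 - 15.26*j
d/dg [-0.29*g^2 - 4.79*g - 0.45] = -0.58*g - 4.79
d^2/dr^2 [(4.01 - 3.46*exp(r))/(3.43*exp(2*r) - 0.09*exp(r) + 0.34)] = (-40.706554*exp(4*r) + 187.640894*exp(3*r) + 20.496651*exp(2*r) - 18.779243*exp(r) - 0.27727)*exp(r)/(40.353607*exp(6*r) - 3.176523*exp(5*r) + 12.083547*exp(4*r) - 0.630477*exp(3*r) + 1.197786*exp(2*r) - 0.031212*exp(r) + 0.039304)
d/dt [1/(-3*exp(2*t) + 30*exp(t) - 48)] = 2*(exp(t) - 5)*exp(t)/(3*(exp(2*t) - 10*exp(t) + 16)^2)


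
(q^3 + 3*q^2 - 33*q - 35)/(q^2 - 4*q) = (q^3 + 3*q^2 - 33*q - 35)/(q*(q - 4))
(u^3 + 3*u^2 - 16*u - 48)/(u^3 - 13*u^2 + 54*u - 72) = (u^2 + 7*u + 12)/(u^2 - 9*u + 18)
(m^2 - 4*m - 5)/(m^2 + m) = (m - 5)/m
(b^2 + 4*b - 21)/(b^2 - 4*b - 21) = (-b^2 - 4*b + 21)/(-b^2 + 4*b + 21)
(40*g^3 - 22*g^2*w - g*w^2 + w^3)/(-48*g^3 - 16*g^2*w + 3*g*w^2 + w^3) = (-10*g^2 + 3*g*w + w^2)/(12*g^2 + 7*g*w + w^2)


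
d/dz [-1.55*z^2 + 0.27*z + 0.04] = 0.27 - 3.1*z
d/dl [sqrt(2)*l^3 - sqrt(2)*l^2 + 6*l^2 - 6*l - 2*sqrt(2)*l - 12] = 3*sqrt(2)*l^2 - 2*sqrt(2)*l + 12*l - 6 - 2*sqrt(2)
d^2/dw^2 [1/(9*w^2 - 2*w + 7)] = 2*(-81*w^2 + 18*w + 4*(9*w - 1)^2 - 63)/(9*w^2 - 2*w + 7)^3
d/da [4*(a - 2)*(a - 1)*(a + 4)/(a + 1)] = 8*(a^3 + 2*a^2 + a - 9)/(a^2 + 2*a + 1)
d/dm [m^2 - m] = 2*m - 1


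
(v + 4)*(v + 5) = v^2 + 9*v + 20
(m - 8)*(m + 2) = m^2 - 6*m - 16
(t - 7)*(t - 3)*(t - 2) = t^3 - 12*t^2 + 41*t - 42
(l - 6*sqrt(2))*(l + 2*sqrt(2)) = l^2 - 4*sqrt(2)*l - 24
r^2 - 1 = (r - 1)*(r + 1)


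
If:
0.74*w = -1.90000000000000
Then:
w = -2.57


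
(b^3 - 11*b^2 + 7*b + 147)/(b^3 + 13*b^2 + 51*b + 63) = (b^2 - 14*b + 49)/(b^2 + 10*b + 21)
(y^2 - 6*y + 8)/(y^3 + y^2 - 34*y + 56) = 1/(y + 7)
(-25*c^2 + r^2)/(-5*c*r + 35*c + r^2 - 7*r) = (5*c + r)/(r - 7)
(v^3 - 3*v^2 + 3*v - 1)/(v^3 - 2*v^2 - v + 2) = (v^2 - 2*v + 1)/(v^2 - v - 2)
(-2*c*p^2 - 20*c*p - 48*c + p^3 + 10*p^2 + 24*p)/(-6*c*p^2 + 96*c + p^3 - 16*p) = (-2*c*p - 12*c + p^2 + 6*p)/(-6*c*p + 24*c + p^2 - 4*p)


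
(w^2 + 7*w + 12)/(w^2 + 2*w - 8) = (w + 3)/(w - 2)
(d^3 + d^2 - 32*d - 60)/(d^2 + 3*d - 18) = (d^3 + d^2 - 32*d - 60)/(d^2 + 3*d - 18)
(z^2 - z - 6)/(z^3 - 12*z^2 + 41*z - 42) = (z + 2)/(z^2 - 9*z + 14)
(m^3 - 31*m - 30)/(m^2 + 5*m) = m - 5 - 6/m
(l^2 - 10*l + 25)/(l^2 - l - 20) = (l - 5)/(l + 4)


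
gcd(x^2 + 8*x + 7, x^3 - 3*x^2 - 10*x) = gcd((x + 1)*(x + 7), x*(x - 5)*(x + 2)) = 1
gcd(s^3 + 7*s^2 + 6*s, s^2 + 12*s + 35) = 1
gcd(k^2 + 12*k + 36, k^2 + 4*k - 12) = k + 6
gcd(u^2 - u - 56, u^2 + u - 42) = u + 7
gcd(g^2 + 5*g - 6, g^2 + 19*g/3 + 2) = g + 6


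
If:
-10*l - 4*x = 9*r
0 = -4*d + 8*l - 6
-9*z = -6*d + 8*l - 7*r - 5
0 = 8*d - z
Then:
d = z/8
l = z/16 + 3/4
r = 5*z/4 + 1/7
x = -95*z/32 - 123/56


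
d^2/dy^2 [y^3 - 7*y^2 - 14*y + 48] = 6*y - 14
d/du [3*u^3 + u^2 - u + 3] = 9*u^2 + 2*u - 1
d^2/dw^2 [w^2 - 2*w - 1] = 2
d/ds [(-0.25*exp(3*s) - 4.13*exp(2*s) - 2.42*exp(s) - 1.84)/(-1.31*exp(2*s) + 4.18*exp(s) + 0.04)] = (0.3275*exp(4*s) - 2.09*exp(3*s) - 20.4636*exp(2*s) - 5.1512*exp(s) + 7.5944)*exp(s)/(1.7161*exp(4*s) - 10.9516*exp(3*s) + 17.3676*exp(2*s) + 0.3344*exp(s) + 0.0016)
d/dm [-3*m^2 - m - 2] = -6*m - 1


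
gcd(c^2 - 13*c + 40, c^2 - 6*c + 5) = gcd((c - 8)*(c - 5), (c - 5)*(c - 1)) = c - 5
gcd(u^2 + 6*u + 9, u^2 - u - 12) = u + 3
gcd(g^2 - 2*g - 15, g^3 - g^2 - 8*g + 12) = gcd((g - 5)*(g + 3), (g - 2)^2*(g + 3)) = g + 3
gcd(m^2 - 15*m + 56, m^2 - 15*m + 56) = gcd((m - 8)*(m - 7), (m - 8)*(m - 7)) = m^2 - 15*m + 56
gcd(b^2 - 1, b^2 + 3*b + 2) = b + 1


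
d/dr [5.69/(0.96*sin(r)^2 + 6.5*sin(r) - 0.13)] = -(10.9248*sin(r) + 36.985)*cos(r)/(0.96*sin(r)^2 + 6.5*sin(r) - 0.13)^2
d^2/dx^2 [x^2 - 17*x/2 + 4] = 2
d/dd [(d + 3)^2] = 2*d + 6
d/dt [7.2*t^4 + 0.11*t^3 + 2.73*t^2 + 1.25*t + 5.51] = 28.8*t^3 + 0.33*t^2 + 5.46*t + 1.25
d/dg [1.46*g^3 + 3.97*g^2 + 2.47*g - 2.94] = 4.38*g^2 + 7.94*g + 2.47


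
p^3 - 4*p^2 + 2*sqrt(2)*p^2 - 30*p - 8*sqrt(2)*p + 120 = (p - 4)*(p - 3*sqrt(2))*(p + 5*sqrt(2))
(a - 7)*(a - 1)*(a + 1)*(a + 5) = a^4 - 2*a^3 - 36*a^2 + 2*a + 35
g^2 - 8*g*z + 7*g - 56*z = (g + 7)*(g - 8*z)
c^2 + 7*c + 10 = (c + 2)*(c + 5)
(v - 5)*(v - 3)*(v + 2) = v^3 - 6*v^2 - v + 30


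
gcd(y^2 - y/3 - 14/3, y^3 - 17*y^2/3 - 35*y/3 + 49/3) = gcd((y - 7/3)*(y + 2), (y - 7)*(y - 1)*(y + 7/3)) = 1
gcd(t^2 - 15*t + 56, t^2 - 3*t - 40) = t - 8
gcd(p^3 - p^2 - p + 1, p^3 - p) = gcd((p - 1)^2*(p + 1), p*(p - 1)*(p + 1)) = p^2 - 1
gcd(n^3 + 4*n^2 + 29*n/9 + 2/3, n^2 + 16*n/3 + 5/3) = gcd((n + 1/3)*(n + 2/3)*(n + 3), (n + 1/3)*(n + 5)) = n + 1/3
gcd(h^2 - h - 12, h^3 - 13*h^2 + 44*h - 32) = h - 4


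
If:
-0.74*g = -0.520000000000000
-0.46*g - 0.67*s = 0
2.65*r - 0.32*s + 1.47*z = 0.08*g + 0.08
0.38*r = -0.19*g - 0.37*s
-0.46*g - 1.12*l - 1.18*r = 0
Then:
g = 0.70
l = -0.41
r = 0.12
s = -0.48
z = -0.23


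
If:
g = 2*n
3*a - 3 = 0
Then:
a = 1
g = 2*n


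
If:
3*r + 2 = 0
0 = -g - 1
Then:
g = -1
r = -2/3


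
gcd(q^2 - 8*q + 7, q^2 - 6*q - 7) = q - 7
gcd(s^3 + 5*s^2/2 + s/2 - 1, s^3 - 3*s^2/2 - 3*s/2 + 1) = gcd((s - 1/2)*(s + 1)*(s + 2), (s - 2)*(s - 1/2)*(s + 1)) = s^2 + s/2 - 1/2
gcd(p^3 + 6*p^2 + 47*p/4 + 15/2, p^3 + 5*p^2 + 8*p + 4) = p + 2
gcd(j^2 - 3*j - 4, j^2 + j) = j + 1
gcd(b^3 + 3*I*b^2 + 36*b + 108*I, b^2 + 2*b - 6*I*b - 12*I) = b - 6*I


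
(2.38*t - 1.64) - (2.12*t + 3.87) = 0.26*t - 5.51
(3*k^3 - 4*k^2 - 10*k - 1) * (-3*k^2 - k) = -9*k^5 + 9*k^4 + 34*k^3 + 13*k^2 + k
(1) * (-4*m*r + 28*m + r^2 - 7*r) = -4*m*r + 28*m + r^2 - 7*r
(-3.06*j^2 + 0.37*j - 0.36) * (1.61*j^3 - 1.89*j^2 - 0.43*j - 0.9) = -4.9266*j^5 + 6.3791*j^4 + 0.0369000000000002*j^3 + 3.2753*j^2 - 0.1782*j + 0.324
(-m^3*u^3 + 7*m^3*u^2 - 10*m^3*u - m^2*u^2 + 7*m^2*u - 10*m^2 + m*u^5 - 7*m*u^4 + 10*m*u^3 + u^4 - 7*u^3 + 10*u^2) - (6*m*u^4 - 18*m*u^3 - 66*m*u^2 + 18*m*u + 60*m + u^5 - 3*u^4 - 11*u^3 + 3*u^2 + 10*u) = -m^3*u^3 + 7*m^3*u^2 - 10*m^3*u - m^2*u^2 + 7*m^2*u - 10*m^2 + m*u^5 - 13*m*u^4 + 28*m*u^3 + 66*m*u^2 - 18*m*u - 60*m - u^5 + 4*u^4 + 4*u^3 + 7*u^2 - 10*u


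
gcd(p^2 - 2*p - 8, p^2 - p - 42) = 1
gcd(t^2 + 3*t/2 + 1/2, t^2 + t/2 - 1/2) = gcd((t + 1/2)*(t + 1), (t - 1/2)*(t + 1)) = t + 1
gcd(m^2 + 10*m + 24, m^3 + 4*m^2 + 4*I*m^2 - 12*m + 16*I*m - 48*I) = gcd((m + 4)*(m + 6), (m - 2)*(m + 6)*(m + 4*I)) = m + 6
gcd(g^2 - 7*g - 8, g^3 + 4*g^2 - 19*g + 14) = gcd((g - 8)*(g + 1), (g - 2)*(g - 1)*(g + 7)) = 1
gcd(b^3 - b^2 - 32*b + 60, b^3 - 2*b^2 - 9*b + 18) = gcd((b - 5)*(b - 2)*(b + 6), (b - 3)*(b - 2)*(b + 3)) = b - 2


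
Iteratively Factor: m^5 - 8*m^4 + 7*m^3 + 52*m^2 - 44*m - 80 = (m + 1)*(m^4 - 9*m^3 + 16*m^2 + 36*m - 80) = (m + 1)*(m + 2)*(m^3 - 11*m^2 + 38*m - 40) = (m - 5)*(m + 1)*(m + 2)*(m^2 - 6*m + 8) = (m - 5)*(m - 2)*(m + 1)*(m + 2)*(m - 4)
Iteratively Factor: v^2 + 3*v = (v + 3)*(v)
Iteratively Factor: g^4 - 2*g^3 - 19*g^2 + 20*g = (g - 5)*(g^3 + 3*g^2 - 4*g) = (g - 5)*(g - 1)*(g^2 + 4*g) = g*(g - 5)*(g - 1)*(g + 4)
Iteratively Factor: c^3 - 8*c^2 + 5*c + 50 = (c - 5)*(c^2 - 3*c - 10) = (c - 5)^2*(c + 2)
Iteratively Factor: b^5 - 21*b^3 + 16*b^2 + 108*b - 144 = (b - 3)*(b^4 + 3*b^3 - 12*b^2 - 20*b + 48) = (b - 3)*(b - 2)*(b^3 + 5*b^2 - 2*b - 24) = (b - 3)*(b - 2)^2*(b^2 + 7*b + 12) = (b - 3)*(b - 2)^2*(b + 3)*(b + 4)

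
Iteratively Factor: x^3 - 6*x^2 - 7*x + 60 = (x + 3)*(x^2 - 9*x + 20) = (x - 4)*(x + 3)*(x - 5)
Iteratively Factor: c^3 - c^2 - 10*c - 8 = (c + 2)*(c^2 - 3*c - 4) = (c - 4)*(c + 2)*(c + 1)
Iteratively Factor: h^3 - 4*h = (h)*(h^2 - 4) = h*(h + 2)*(h - 2)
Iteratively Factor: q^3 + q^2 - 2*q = (q - 1)*(q^2 + 2*q) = q*(q - 1)*(q + 2)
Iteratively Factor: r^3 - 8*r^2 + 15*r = (r - 3)*(r^2 - 5*r) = r*(r - 3)*(r - 5)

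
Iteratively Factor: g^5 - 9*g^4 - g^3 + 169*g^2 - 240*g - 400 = (g + 4)*(g^4 - 13*g^3 + 51*g^2 - 35*g - 100) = (g - 5)*(g + 4)*(g^3 - 8*g^2 + 11*g + 20) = (g - 5)^2*(g + 4)*(g^2 - 3*g - 4) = (g - 5)^2*(g + 1)*(g + 4)*(g - 4)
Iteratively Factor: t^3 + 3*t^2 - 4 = (t + 2)*(t^2 + t - 2) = (t - 1)*(t + 2)*(t + 2)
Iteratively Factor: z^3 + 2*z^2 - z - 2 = (z - 1)*(z^2 + 3*z + 2) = (z - 1)*(z + 1)*(z + 2)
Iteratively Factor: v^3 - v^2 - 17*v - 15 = (v + 1)*(v^2 - 2*v - 15) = (v + 1)*(v + 3)*(v - 5)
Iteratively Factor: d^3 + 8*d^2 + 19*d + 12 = (d + 3)*(d^2 + 5*d + 4) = (d + 1)*(d + 3)*(d + 4)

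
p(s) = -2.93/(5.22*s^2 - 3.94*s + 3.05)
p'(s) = -2.93*(3.94 - 10.44*s)/(5.22*s^2 - 3.94*s + 3.05)^2 = (30.5892*s - 11.5442)/(5.22*s^2 - 3.94*s + 3.05)^2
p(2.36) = -0.13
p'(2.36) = 0.12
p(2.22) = -0.15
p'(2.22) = 0.14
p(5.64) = -0.02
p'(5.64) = 0.01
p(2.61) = -0.10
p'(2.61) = 0.09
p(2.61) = -0.10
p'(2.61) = 0.09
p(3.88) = -0.04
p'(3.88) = 0.02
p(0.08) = -1.06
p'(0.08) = -1.19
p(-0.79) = -0.31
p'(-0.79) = -0.40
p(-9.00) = -0.01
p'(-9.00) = -0.00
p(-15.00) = -0.00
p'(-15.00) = -0.00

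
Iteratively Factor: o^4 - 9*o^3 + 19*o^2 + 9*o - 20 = (o - 4)*(o^3 - 5*o^2 - o + 5) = (o - 4)*(o + 1)*(o^2 - 6*o + 5) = (o - 4)*(o - 1)*(o + 1)*(o - 5)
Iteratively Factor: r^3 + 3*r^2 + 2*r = (r + 1)*(r^2 + 2*r) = (r + 1)*(r + 2)*(r)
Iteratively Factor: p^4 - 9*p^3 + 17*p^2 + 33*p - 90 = (p + 2)*(p^3 - 11*p^2 + 39*p - 45) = (p - 3)*(p + 2)*(p^2 - 8*p + 15) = (p - 3)^2*(p + 2)*(p - 5)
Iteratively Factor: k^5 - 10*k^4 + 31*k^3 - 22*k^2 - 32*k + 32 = (k + 1)*(k^4 - 11*k^3 + 42*k^2 - 64*k + 32) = (k - 1)*(k + 1)*(k^3 - 10*k^2 + 32*k - 32) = (k - 4)*(k - 1)*(k + 1)*(k^2 - 6*k + 8) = (k - 4)^2*(k - 1)*(k + 1)*(k - 2)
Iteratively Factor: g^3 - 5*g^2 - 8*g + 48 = (g - 4)*(g^2 - g - 12) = (g - 4)*(g + 3)*(g - 4)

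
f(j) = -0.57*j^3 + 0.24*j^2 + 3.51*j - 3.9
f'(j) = -1.71*j^2 + 0.48*j + 3.51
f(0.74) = -1.40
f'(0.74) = 2.93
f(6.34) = -117.26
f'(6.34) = -62.18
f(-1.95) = -5.61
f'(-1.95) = -3.93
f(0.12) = -3.48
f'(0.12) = 3.54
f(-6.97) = 176.30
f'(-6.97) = -82.91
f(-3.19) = 5.85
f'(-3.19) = -15.42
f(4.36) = -31.28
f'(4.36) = -26.90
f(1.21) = -0.31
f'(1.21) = 1.59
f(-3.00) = 3.12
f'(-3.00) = -13.32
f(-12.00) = 973.50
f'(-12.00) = -248.49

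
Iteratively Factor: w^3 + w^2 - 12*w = (w + 4)*(w^2 - 3*w) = w*(w + 4)*(w - 3)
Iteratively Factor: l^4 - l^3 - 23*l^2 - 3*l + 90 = (l - 2)*(l^3 + l^2 - 21*l - 45) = (l - 2)*(l + 3)*(l^2 - 2*l - 15) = (l - 5)*(l - 2)*(l + 3)*(l + 3)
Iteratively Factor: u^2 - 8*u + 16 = (u - 4)*(u - 4)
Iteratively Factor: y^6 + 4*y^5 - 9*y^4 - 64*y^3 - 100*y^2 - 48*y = (y + 3)*(y^5 + y^4 - 12*y^3 - 28*y^2 - 16*y) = y*(y + 3)*(y^4 + y^3 - 12*y^2 - 28*y - 16) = y*(y + 2)*(y + 3)*(y^3 - y^2 - 10*y - 8) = y*(y + 1)*(y + 2)*(y + 3)*(y^2 - 2*y - 8) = y*(y - 4)*(y + 1)*(y + 2)*(y + 3)*(y + 2)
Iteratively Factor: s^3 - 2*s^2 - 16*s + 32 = (s + 4)*(s^2 - 6*s + 8) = (s - 2)*(s + 4)*(s - 4)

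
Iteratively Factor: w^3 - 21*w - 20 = (w + 4)*(w^2 - 4*w - 5) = (w + 1)*(w + 4)*(w - 5)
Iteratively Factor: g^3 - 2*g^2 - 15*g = (g - 5)*(g^2 + 3*g) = (g - 5)*(g + 3)*(g)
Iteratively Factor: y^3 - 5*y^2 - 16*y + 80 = (y + 4)*(y^2 - 9*y + 20) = (y - 4)*(y + 4)*(y - 5)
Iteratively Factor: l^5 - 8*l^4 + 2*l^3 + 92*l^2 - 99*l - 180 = (l - 5)*(l^4 - 3*l^3 - 13*l^2 + 27*l + 36) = (l - 5)*(l - 4)*(l^3 + l^2 - 9*l - 9) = (l - 5)*(l - 4)*(l + 1)*(l^2 - 9) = (l - 5)*(l - 4)*(l - 3)*(l + 1)*(l + 3)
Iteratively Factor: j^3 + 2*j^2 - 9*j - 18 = (j + 3)*(j^2 - j - 6) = (j - 3)*(j + 3)*(j + 2)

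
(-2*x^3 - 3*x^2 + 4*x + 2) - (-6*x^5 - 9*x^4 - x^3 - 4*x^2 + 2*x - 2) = 6*x^5 + 9*x^4 - x^3 + x^2 + 2*x + 4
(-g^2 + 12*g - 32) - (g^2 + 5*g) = -2*g^2 + 7*g - 32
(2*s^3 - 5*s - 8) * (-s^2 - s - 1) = -2*s^5 - 2*s^4 + 3*s^3 + 13*s^2 + 13*s + 8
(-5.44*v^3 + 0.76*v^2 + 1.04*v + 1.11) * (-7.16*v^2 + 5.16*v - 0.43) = 38.9504*v^5 - 33.512*v^4 - 1.1856*v^3 - 2.908*v^2 + 5.2804*v - 0.4773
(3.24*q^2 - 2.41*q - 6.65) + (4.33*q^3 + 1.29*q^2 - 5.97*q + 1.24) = 4.33*q^3 + 4.53*q^2 - 8.38*q - 5.41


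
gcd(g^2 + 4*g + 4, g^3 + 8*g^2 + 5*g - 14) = g + 2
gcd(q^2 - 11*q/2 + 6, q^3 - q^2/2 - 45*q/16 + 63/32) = q - 3/2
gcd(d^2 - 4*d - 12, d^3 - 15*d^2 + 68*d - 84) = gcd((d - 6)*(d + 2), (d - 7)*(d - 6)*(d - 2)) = d - 6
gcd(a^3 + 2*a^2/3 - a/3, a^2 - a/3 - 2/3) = 1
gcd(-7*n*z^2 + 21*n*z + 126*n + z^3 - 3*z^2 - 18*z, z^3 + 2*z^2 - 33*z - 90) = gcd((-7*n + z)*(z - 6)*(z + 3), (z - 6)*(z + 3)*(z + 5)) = z^2 - 3*z - 18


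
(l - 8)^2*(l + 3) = l^3 - 13*l^2 + 16*l + 192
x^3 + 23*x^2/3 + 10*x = x*(x + 5/3)*(x + 6)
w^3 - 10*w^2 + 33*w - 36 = (w - 4)*(w - 3)^2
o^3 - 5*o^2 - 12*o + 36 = (o - 6)*(o - 2)*(o + 3)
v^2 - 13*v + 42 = (v - 7)*(v - 6)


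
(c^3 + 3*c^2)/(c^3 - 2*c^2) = (c + 3)/(c - 2)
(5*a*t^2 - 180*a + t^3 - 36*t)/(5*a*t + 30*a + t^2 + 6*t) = t - 6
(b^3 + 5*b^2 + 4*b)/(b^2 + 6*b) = (b^2 + 5*b + 4)/(b + 6)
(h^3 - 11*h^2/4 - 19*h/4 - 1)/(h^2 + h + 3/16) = 4*(h^2 - 3*h - 4)/(4*h + 3)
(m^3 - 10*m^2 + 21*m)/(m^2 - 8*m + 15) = m*(m - 7)/(m - 5)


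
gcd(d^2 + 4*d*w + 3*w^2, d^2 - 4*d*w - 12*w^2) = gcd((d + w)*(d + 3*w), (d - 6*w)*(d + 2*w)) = 1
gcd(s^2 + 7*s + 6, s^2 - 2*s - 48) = s + 6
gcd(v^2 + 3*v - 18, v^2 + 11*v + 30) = v + 6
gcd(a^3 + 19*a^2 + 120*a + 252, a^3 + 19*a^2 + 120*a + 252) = a^3 + 19*a^2 + 120*a + 252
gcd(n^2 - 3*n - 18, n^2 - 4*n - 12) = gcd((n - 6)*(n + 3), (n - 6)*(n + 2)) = n - 6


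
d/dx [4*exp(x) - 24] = 4*exp(x)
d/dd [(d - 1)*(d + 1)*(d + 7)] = 3*d^2 + 14*d - 1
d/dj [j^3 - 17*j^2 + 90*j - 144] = 3*j^2 - 34*j + 90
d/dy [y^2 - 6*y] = 2*y - 6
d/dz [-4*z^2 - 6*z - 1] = -8*z - 6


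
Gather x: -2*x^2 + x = -2*x^2 + x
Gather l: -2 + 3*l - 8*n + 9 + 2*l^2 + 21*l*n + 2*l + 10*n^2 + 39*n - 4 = 2*l^2 + l*(21*n + 5) + 10*n^2 + 31*n + 3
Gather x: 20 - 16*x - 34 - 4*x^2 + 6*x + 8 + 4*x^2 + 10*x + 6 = 0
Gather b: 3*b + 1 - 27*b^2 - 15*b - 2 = -27*b^2 - 12*b - 1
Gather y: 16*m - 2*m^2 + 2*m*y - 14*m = -2*m^2 + 2*m*y + 2*m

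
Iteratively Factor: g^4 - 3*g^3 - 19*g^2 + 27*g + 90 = (g - 3)*(g^3 - 19*g - 30) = (g - 3)*(g + 3)*(g^2 - 3*g - 10) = (g - 5)*(g - 3)*(g + 3)*(g + 2)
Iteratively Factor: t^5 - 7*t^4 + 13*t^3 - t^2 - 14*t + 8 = (t - 4)*(t^4 - 3*t^3 + t^2 + 3*t - 2) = (t - 4)*(t + 1)*(t^3 - 4*t^2 + 5*t - 2) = (t - 4)*(t - 1)*(t + 1)*(t^2 - 3*t + 2) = (t - 4)*(t - 1)^2*(t + 1)*(t - 2)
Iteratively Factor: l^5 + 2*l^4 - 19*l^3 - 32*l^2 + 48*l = (l - 1)*(l^4 + 3*l^3 - 16*l^2 - 48*l) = (l - 1)*(l + 3)*(l^3 - 16*l) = l*(l - 1)*(l + 3)*(l^2 - 16) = l*(l - 4)*(l - 1)*(l + 3)*(l + 4)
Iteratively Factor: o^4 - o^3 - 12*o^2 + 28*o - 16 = (o + 4)*(o^3 - 5*o^2 + 8*o - 4) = (o - 2)*(o + 4)*(o^2 - 3*o + 2) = (o - 2)*(o - 1)*(o + 4)*(o - 2)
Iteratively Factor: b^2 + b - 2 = (b + 2)*(b - 1)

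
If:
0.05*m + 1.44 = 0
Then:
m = -28.80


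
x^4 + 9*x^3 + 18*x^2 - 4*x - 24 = (x - 1)*(x + 2)^2*(x + 6)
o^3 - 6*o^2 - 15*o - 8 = (o - 8)*(o + 1)^2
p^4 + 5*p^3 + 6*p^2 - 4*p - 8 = (p - 1)*(p + 2)^3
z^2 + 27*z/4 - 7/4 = (z - 1/4)*(z + 7)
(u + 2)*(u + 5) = u^2 + 7*u + 10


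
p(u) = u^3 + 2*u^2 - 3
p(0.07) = -2.99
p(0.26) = -2.85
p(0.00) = -3.00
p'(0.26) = 1.24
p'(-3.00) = 15.00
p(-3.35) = -18.15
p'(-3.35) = 20.27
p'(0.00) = 0.00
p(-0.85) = -2.17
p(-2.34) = -4.86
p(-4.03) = -35.97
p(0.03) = -3.00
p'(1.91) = 18.58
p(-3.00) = -12.00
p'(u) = 3*u^2 + 4*u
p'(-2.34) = 7.07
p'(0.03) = 0.12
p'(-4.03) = 32.60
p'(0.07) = 0.29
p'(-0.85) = -1.23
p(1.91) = 11.26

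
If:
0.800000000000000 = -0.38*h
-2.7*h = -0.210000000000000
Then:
No Solution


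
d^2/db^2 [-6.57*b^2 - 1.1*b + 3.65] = -13.1400000000000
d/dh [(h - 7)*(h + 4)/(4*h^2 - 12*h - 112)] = 0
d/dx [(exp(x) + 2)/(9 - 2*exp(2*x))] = (4*(exp(x) + 2)*exp(x) - 2*exp(2*x) + 9)*exp(x)/(2*exp(2*x) - 9)^2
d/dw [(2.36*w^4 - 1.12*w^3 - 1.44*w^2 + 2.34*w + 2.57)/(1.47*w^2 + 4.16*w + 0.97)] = (6.9384*w^5 + 27.8064*w^4 - 0.161600000000004*w^3 - 12.6894*w^2 - 10.3494*w - 8.4214)/(2.1609*w^4 + 12.2304*w^3 + 20.1574*w^2 + 8.0704*w + 0.9409)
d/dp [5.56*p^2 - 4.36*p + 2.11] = 11.12*p - 4.36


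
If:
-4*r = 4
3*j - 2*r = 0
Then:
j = -2/3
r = -1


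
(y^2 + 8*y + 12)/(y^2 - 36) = (y + 2)/(y - 6)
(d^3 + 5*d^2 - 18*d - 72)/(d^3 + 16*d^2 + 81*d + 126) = (d - 4)/(d + 7)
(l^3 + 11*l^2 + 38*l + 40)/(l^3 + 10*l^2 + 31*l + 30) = (l + 4)/(l + 3)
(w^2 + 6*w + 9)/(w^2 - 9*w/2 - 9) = 2*(w^2 + 6*w + 9)/(2*w^2 - 9*w - 18)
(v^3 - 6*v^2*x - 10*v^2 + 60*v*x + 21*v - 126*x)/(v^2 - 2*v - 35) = (v^2 - 6*v*x - 3*v + 18*x)/(v + 5)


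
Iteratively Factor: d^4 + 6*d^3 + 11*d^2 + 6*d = (d + 1)*(d^3 + 5*d^2 + 6*d) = (d + 1)*(d + 3)*(d^2 + 2*d) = (d + 1)*(d + 2)*(d + 3)*(d)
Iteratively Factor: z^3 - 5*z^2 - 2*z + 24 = (z - 3)*(z^2 - 2*z - 8) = (z - 4)*(z - 3)*(z + 2)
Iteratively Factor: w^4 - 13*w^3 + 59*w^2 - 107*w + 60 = (w - 3)*(w^3 - 10*w^2 + 29*w - 20) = (w - 4)*(w - 3)*(w^2 - 6*w + 5) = (w - 4)*(w - 3)*(w - 1)*(w - 5)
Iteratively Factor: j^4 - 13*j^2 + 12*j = (j + 4)*(j^3 - 4*j^2 + 3*j) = j*(j + 4)*(j^2 - 4*j + 3) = j*(j - 1)*(j + 4)*(j - 3)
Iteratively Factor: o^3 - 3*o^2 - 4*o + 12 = (o - 3)*(o^2 - 4) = (o - 3)*(o + 2)*(o - 2)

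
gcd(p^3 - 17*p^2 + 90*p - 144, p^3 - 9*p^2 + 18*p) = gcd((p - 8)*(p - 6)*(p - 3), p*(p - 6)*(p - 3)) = p^2 - 9*p + 18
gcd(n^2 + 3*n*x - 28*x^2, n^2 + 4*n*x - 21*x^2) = n + 7*x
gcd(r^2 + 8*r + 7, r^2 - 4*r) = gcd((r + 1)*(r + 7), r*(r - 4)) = 1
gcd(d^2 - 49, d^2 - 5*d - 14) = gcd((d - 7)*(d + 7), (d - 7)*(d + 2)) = d - 7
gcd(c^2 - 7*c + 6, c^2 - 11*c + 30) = c - 6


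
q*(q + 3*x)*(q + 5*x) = q^3 + 8*q^2*x + 15*q*x^2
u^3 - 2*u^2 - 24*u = u*(u - 6)*(u + 4)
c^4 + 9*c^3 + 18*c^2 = c^2*(c + 3)*(c + 6)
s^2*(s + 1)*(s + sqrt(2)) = s^4 + s^3 + sqrt(2)*s^3 + sqrt(2)*s^2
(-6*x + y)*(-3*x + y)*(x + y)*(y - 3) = 18*x^3*y - 54*x^3 + 9*x^2*y^2 - 27*x^2*y - 8*x*y^3 + 24*x*y^2 + y^4 - 3*y^3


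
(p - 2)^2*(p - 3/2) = p^3 - 11*p^2/2 + 10*p - 6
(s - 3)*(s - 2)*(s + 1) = s^3 - 4*s^2 + s + 6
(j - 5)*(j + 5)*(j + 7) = j^3 + 7*j^2 - 25*j - 175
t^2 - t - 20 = (t - 5)*(t + 4)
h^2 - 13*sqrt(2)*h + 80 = (h - 8*sqrt(2))*(h - 5*sqrt(2))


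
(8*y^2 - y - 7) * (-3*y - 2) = -24*y^3 - 13*y^2 + 23*y + 14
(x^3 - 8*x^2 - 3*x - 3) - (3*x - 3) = x^3 - 8*x^2 - 6*x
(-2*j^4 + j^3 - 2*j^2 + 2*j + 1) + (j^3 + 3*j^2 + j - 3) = -2*j^4 + 2*j^3 + j^2 + 3*j - 2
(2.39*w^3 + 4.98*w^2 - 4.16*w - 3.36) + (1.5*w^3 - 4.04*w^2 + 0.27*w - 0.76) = 3.89*w^3 + 0.94*w^2 - 3.89*w - 4.12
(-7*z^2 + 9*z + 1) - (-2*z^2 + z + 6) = -5*z^2 + 8*z - 5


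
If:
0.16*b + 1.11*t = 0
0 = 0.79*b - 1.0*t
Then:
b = 0.00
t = 0.00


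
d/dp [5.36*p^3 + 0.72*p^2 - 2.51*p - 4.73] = 16.08*p^2 + 1.44*p - 2.51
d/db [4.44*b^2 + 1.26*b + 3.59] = 8.88*b + 1.26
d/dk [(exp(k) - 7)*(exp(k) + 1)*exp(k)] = (3*exp(2*k) - 12*exp(k) - 7)*exp(k)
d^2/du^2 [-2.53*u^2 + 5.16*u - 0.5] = -5.06000000000000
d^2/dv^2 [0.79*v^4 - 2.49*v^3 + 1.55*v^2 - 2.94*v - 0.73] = 9.48*v^2 - 14.94*v + 3.1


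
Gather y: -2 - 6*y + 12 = 10 - 6*y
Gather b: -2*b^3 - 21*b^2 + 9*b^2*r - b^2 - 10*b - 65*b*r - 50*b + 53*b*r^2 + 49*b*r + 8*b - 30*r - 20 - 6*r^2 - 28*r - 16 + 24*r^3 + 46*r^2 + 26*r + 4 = -2*b^3 + b^2*(9*r - 22) + b*(53*r^2 - 16*r - 52) + 24*r^3 + 40*r^2 - 32*r - 32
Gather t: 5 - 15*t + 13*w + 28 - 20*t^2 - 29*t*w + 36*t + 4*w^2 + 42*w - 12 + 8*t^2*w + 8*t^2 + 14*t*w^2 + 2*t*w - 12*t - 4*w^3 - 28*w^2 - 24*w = t^2*(8*w - 12) + t*(14*w^2 - 27*w + 9) - 4*w^3 - 24*w^2 + 31*w + 21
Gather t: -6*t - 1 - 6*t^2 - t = -6*t^2 - 7*t - 1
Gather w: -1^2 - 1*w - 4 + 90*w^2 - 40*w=90*w^2 - 41*w - 5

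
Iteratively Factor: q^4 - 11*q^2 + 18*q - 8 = (q - 2)*(q^3 + 2*q^2 - 7*q + 4) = (q - 2)*(q - 1)*(q^2 + 3*q - 4) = (q - 2)*(q - 1)*(q + 4)*(q - 1)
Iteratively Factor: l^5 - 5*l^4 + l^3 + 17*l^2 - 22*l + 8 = (l - 1)*(l^4 - 4*l^3 - 3*l^2 + 14*l - 8) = (l - 1)^2*(l^3 - 3*l^2 - 6*l + 8) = (l - 4)*(l - 1)^2*(l^2 + l - 2) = (l - 4)*(l - 1)^2*(l + 2)*(l - 1)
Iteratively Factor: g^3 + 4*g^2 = (g)*(g^2 + 4*g) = g*(g + 4)*(g)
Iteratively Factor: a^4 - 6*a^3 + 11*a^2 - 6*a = (a - 2)*(a^3 - 4*a^2 + 3*a) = (a - 3)*(a - 2)*(a^2 - a) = a*(a - 3)*(a - 2)*(a - 1)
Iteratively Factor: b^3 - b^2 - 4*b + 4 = (b - 2)*(b^2 + b - 2) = (b - 2)*(b - 1)*(b + 2)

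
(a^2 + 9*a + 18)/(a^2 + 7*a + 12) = (a + 6)/(a + 4)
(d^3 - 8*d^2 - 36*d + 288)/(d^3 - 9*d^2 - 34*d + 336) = (d - 6)/(d - 7)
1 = 1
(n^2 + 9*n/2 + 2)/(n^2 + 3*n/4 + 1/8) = 4*(n + 4)/(4*n + 1)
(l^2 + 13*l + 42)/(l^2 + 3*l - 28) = (l + 6)/(l - 4)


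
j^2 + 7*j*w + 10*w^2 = (j + 2*w)*(j + 5*w)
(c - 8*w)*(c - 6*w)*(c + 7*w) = c^3 - 7*c^2*w - 50*c*w^2 + 336*w^3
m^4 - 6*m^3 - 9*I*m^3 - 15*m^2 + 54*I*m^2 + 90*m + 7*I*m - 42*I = (m - 6)*(m - 7*I)*(m - I)^2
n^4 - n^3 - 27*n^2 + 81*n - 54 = (n - 3)^2*(n - 1)*(n + 6)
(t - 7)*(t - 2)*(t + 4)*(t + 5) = t^4 - 47*t^2 - 54*t + 280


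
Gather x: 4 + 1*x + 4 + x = 2*x + 8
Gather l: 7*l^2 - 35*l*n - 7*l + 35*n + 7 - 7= 7*l^2 + l*(-35*n - 7) + 35*n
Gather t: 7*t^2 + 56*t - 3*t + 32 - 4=7*t^2 + 53*t + 28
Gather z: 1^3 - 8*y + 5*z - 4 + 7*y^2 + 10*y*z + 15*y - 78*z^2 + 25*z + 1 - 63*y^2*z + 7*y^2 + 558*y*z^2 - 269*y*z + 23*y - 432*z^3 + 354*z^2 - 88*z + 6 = 14*y^2 + 30*y - 432*z^3 + z^2*(558*y + 276) + z*(-63*y^2 - 259*y - 58) + 4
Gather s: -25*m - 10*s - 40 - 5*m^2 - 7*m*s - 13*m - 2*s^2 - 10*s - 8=-5*m^2 - 38*m - 2*s^2 + s*(-7*m - 20) - 48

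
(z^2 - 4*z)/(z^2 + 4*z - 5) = z*(z - 4)/(z^2 + 4*z - 5)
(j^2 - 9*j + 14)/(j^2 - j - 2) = (j - 7)/(j + 1)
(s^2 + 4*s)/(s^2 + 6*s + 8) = s/(s + 2)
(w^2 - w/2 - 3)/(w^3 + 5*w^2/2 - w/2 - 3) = (w - 2)/(w^2 + w - 2)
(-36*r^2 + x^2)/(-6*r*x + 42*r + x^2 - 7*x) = (6*r + x)/(x - 7)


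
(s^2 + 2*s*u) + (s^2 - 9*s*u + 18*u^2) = 2*s^2 - 7*s*u + 18*u^2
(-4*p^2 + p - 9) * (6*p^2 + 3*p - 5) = -24*p^4 - 6*p^3 - 31*p^2 - 32*p + 45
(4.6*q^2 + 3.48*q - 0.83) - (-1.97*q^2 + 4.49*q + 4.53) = 6.57*q^2 - 1.01*q - 5.36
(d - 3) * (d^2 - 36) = d^3 - 3*d^2 - 36*d + 108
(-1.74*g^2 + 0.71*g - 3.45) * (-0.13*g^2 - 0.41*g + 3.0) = 0.2262*g^4 + 0.6211*g^3 - 5.0626*g^2 + 3.5445*g - 10.35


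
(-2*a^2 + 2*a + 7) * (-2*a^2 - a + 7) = 4*a^4 - 2*a^3 - 30*a^2 + 7*a + 49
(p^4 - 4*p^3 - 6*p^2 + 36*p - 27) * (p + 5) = p^5 + p^4 - 26*p^3 + 6*p^2 + 153*p - 135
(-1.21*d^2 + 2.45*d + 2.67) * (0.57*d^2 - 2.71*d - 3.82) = -0.6897*d^4 + 4.6756*d^3 - 0.495400000000001*d^2 - 16.5947*d - 10.1994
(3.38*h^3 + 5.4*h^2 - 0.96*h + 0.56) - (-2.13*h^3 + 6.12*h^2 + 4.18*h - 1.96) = 5.51*h^3 - 0.72*h^2 - 5.14*h + 2.52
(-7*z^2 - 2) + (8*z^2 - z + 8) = z^2 - z + 6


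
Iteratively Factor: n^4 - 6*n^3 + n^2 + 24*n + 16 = (n - 4)*(n^3 - 2*n^2 - 7*n - 4) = (n - 4)^2*(n^2 + 2*n + 1) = (n - 4)^2*(n + 1)*(n + 1)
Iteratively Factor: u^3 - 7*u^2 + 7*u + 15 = (u + 1)*(u^2 - 8*u + 15) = (u - 3)*(u + 1)*(u - 5)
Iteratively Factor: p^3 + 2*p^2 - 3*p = (p - 1)*(p^2 + 3*p) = p*(p - 1)*(p + 3)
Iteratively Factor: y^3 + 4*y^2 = (y)*(y^2 + 4*y) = y^2*(y + 4)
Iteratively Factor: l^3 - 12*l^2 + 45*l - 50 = (l - 5)*(l^2 - 7*l + 10) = (l - 5)^2*(l - 2)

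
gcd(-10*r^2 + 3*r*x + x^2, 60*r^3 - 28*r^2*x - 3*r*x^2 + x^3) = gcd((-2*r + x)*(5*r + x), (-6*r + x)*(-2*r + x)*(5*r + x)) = -10*r^2 + 3*r*x + x^2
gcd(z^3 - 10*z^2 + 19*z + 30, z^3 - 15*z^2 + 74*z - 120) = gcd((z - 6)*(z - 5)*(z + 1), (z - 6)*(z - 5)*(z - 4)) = z^2 - 11*z + 30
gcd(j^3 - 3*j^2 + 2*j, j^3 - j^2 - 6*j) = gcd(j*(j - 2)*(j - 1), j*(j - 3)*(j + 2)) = j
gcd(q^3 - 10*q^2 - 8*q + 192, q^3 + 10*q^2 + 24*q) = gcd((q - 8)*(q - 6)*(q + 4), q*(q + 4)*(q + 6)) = q + 4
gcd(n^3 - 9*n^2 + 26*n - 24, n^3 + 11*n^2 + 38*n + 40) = 1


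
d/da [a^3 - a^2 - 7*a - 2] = 3*a^2 - 2*a - 7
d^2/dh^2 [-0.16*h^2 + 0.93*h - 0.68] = -0.320000000000000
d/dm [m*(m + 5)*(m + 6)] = 3*m^2 + 22*m + 30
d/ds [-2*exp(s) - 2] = -2*exp(s)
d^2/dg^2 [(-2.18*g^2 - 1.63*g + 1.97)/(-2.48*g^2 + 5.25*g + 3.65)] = (76.817504*g^3 + 45.702432*g^2 + 242.42496*g - 148.64478)/(15.252992*g^6 - 96.8688*g^5 + 137.71812*g^4 + 140.434875*g^3 - 202.689975*g^2 - 209.829375*g - 48.627125)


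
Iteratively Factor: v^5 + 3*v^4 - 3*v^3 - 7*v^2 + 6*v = (v - 1)*(v^4 + 4*v^3 + v^2 - 6*v) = (v - 1)*(v + 2)*(v^3 + 2*v^2 - 3*v) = (v - 1)*(v + 2)*(v + 3)*(v^2 - v) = (v - 1)^2*(v + 2)*(v + 3)*(v)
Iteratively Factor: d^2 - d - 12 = (d + 3)*(d - 4)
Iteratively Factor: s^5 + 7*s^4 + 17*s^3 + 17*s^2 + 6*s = (s + 1)*(s^4 + 6*s^3 + 11*s^2 + 6*s) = (s + 1)^2*(s^3 + 5*s^2 + 6*s) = (s + 1)^2*(s + 2)*(s^2 + 3*s) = s*(s + 1)^2*(s + 2)*(s + 3)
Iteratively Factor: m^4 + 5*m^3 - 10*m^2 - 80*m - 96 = (m + 4)*(m^3 + m^2 - 14*m - 24) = (m - 4)*(m + 4)*(m^2 + 5*m + 6) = (m - 4)*(m + 3)*(m + 4)*(m + 2)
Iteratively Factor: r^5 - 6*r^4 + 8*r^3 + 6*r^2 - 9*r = (r + 1)*(r^4 - 7*r^3 + 15*r^2 - 9*r) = (r - 3)*(r + 1)*(r^3 - 4*r^2 + 3*r) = (r - 3)*(r - 1)*(r + 1)*(r^2 - 3*r) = r*(r - 3)*(r - 1)*(r + 1)*(r - 3)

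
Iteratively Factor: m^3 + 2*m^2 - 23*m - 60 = (m - 5)*(m^2 + 7*m + 12) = (m - 5)*(m + 3)*(m + 4)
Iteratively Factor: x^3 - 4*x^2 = (x - 4)*(x^2) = x*(x - 4)*(x)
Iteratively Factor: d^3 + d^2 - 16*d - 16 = (d - 4)*(d^2 + 5*d + 4) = (d - 4)*(d + 4)*(d + 1)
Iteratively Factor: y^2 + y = (y)*(y + 1)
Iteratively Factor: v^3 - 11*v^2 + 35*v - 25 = (v - 5)*(v^2 - 6*v + 5) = (v - 5)*(v - 1)*(v - 5)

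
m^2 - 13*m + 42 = (m - 7)*(m - 6)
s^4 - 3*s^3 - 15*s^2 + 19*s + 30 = (s - 5)*(s - 2)*(s + 1)*(s + 3)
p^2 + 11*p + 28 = (p + 4)*(p + 7)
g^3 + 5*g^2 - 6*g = g*(g - 1)*(g + 6)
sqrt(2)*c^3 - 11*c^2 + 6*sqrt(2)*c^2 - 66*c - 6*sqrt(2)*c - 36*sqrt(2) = (c + 6)*(c - 6*sqrt(2))*(sqrt(2)*c + 1)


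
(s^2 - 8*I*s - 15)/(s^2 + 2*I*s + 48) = (s^2 - 8*I*s - 15)/(s^2 + 2*I*s + 48)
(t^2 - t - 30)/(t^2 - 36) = (t + 5)/(t + 6)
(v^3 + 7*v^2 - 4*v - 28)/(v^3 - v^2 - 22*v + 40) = (v^2 + 9*v + 14)/(v^2 + v - 20)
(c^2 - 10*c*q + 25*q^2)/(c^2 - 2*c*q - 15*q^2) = (c - 5*q)/(c + 3*q)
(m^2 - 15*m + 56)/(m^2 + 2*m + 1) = (m^2 - 15*m + 56)/(m^2 + 2*m + 1)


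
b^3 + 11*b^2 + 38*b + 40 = (b + 2)*(b + 4)*(b + 5)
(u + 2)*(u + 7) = u^2 + 9*u + 14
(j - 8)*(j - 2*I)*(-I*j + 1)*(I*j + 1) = j^4 - 8*j^3 - 2*I*j^3 + j^2 + 16*I*j^2 - 8*j - 2*I*j + 16*I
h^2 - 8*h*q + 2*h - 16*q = (h + 2)*(h - 8*q)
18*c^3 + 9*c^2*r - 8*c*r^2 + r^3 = (-6*c + r)*(-3*c + r)*(c + r)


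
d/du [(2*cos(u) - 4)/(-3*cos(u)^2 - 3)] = 2*(sin(u)^2 + 4*cos(u))*sin(u)/(3*(cos(u)^2 + 1)^2)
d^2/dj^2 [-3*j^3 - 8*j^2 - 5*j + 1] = -18*j - 16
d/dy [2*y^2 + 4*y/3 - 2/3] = 4*y + 4/3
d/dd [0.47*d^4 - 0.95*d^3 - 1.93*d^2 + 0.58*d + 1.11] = 1.88*d^3 - 2.85*d^2 - 3.86*d + 0.58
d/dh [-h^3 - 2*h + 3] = -3*h^2 - 2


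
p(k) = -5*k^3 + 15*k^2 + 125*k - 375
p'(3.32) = 59.26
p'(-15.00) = -3700.00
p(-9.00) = 3360.00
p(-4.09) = -293.24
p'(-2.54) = -47.97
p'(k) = -15*k^2 + 30*k + 125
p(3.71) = 39.89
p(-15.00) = 18000.00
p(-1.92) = -524.31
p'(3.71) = 29.84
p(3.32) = 22.36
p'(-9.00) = -1360.00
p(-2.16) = -524.63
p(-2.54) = -513.79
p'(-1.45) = 49.96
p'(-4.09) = -248.62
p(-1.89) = -523.91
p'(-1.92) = 12.10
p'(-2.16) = -9.78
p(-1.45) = -509.47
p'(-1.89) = 14.72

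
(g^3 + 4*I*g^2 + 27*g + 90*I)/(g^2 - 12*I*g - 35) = (g^2 + 9*I*g - 18)/(g - 7*I)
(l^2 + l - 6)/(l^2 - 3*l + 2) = (l + 3)/(l - 1)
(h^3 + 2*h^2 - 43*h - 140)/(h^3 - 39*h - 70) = (h + 4)/(h + 2)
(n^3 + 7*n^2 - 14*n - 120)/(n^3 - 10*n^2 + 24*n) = (n^2 + 11*n + 30)/(n*(n - 6))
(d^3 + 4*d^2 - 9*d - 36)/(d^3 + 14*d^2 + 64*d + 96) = (d^2 - 9)/(d^2 + 10*d + 24)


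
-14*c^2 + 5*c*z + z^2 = (-2*c + z)*(7*c + z)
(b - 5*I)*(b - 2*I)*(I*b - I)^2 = -b^4 + 2*b^3 + 7*I*b^3 + 9*b^2 - 14*I*b^2 - 20*b + 7*I*b + 10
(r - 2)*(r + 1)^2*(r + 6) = r^4 + 6*r^3 - 3*r^2 - 20*r - 12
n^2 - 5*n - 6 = (n - 6)*(n + 1)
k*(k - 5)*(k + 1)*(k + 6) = k^4 + 2*k^3 - 29*k^2 - 30*k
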